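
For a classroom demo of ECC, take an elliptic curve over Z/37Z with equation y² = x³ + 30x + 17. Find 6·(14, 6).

Write P = (14, 6).
Repeated addition: build up to 6P.
2P: tangent at (14, 6): λ = (3·14² + 30)/(2·6) ≡ 26/12. 12⁻¹ ≡ 34 (mod 37) since 12·34 = 408 ≡ 1, so λ ≡ 26·34 ≡ 33.
  x = λ² - 14 - 14 = 1089 - 28 ≡ 25; y = λ·(14 - 25) - 6 ≡ 1. → (25, 1)
3P: (25, 1) + (14, 6). λ = (6 - 1)/(14 - 25) ≡ 5/26 mod 37. 26⁻¹ ≡ 10 (mod 37) since 26·10 = 260 ≡ 1, so λ ≡ 13.
  x = λ² - 25 - 14 = 169 - 39 ≡ 19; y = λ·(25 - 19) - 1 ≡ 3. → (19, 3)
4P: (19, 3) + (14, 6). λ = (6 - 3)/(14 - 19) ≡ 3/32 mod 37. 32⁻¹ ≡ 22 (mod 37), so λ ≡ 29.
  x = λ² - 19 - 14 = 841 - 33 ≡ 31; y = λ·(19 - 31) - 3 ≡ 19. → (31, 19)
5P: (31, 19) + (14, 6). λ = (6 - 19)/(14 - 31) ≡ 24/20 mod 37. 20⁻¹ ≡ 13 (mod 37) since 20·13 = 260 ≡ 1, so λ ≡ 16.
  x = λ² - 31 - 14 = 256 - 45 ≡ 26; y = λ·(31 - 26) - 19 ≡ 24. → (26, 24)
6P: (26, 24) + (14, 6). λ = (6 - 24)/(14 - 26) ≡ 19/25 mod 37. 25⁻¹ ≡ 3 (mod 37), so λ ≡ 20.
  x = λ² - 26 - 14 = 400 - 40 ≡ 27; y = λ·(26 - 27) - 24 ≡ 30. → (27, 30)

(27, 30)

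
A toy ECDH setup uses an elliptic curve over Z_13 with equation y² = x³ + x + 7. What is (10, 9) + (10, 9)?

tangent at (10, 9): λ = (3·10² + 1)/(2·9) ≡ 2/5. 5⁻¹ ≡ 8 (mod 13) since 5·8 = 40 ≡ 1, so λ ≡ 2·8 ≡ 3.
  x = λ² - 10 - 10 = 9 - 20 ≡ 2; y = λ·(10 - 2) - 9 ≡ 2. → (2, 2)

(2, 2)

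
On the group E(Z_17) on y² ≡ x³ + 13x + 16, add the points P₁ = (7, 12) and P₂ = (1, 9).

(5, 6)

(7, 12) + (1, 9). λ = (9 - 12)/(1 - 7) ≡ 14/11 mod 17. 11⁻¹ ≡ 14 (mod 17) since 11·14 = 154 ≡ 1, so λ ≡ 9.
  x = λ² - 7 - 1 = 81 - 8 ≡ 5; y = λ·(7 - 5) - 12 ≡ 6. → (5, 6)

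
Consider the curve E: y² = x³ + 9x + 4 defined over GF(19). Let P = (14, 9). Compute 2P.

(17, 15)

tangent at (14, 9): λ = (3·14² + 9)/(2·9) ≡ 8/18. 18⁻¹ ≡ 18 (mod 19) since 18·18 = 324 ≡ 1, so λ ≡ 8·18 ≡ 11.
  x = λ² - 14 - 14 = 121 - 28 ≡ 17; y = λ·(14 - 17) - 9 ≡ 15. → (17, 15)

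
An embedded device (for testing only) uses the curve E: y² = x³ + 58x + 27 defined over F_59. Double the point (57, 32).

(23, 31)

tangent at (57, 32): λ = (3·57² + 58)/(2·32) ≡ 11/5. 5⁻¹ ≡ 12 (mod 59) since 5·12 = 60 ≡ 1, so λ ≡ 11·12 ≡ 14.
  x = λ² - 57 - 57 = 196 - 114 ≡ 23; y = λ·(57 - 23) - 32 ≡ 31. → (23, 31)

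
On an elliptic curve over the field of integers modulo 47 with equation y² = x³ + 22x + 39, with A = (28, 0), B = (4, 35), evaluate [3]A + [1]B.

First 3A:
Repeated addition: build up to 3A.
2A: (28, 0) + (28, 0): same x and y₁ ≡ -y₂, so the sum is ∞.
3A: ∞ + (28, 0) = (28, 0) (identity).
3A = (28, 0).
Finally 3A + B:
(28, 0) + (4, 35). λ = (35 - 0)/(4 - 28) ≡ 35/23 mod 47. 23⁻¹ ≡ 45 (mod 47), so λ ≡ 24.
  x = λ² - 28 - 4 = 576 - 32 ≡ 27; y = λ·(28 - 27) - 0 ≡ 24. → (27, 24)

(27, 24)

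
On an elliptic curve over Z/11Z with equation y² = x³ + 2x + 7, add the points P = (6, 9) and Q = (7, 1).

(7, 10)

(6, 9) + (7, 1). λ = (1 - 9)/(7 - 6) ≡ 3/1 mod 11. 1⁻¹ ≡ 1 (mod 11), so λ ≡ 3.
  x = λ² - 6 - 7 = 9 - 13 ≡ 7; y = λ·(6 - 7) - 9 ≡ 10. → (7, 10)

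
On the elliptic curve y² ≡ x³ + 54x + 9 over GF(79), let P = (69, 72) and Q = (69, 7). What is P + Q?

O

The two points share x = 69 and their y-coordinates satisfy 72 + 7 ≡ 0 (mod 79), so they are inverses. Their sum is the point at infinity.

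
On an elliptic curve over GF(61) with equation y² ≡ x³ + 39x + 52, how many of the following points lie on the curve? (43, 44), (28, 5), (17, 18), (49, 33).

2

(43, 44): 44² ≡ 45, rhs ≡ 45 → on.
(28, 5): 5² ≡ 25, rhs ≡ 38 → off.
(17, 18): 18² ≡ 19, rhs ≡ 16 → off.
(49, 33): 33² ≡ 52, rhs ≡ 52 → on.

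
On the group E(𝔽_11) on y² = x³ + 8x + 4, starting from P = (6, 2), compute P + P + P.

Repeated addition: build up to 3P.
2P: tangent at (6, 2): λ = (3·6² + 8)/(2·2) ≡ 6/4. 4⁻¹ ≡ 3 (mod 11) since 4·3 = 12 ≡ 1, so λ ≡ 6·3 ≡ 7.
  x = λ² - 6 - 6 = 49 - 12 ≡ 4; y = λ·(6 - 4) - 2 ≡ 1. → (4, 1)
3P: (4, 1) + (6, 2). λ = (2 - 1)/(6 - 4) ≡ 1/2 mod 11. 2⁻¹ ≡ 6 (mod 11), so λ ≡ 6.
  x = λ² - 4 - 6 = 36 - 10 ≡ 4; y = λ·(4 - 4) - 1 ≡ 10. → (4, 10)

(4, 10)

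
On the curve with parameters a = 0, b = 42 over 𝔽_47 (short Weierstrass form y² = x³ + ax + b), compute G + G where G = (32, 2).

tangent at (32, 2): λ = (3·32² + 0)/(2·2) ≡ 17/4. 4⁻¹ ≡ 12 (mod 47), so λ ≡ 17·12 ≡ 16.
  x = λ² - 32 - 32 = 256 - 64 ≡ 4; y = λ·(32 - 4) - 2 ≡ 23. → (4, 23)

(4, 23)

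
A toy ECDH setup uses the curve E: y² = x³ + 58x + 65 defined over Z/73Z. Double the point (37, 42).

tangent at (37, 42): λ = (3·37² + 58)/(2·42) ≡ 4/11. 11⁻¹ ≡ 20 (mod 73), so λ ≡ 4·20 ≡ 7.
  x = λ² - 37 - 37 = 49 - 74 ≡ 48; y = λ·(37 - 48) - 42 ≡ 27. → (48, 27)

(48, 27)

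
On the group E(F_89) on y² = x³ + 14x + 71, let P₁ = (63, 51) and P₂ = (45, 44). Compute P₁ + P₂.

(63, 51) + (45, 44). λ = (44 - 51)/(45 - 63) ≡ 82/71 mod 89. 71⁻¹ ≡ 84 (mod 89) since 71·84 = 5964 ≡ 1, so λ ≡ 35.
  x = λ² - 63 - 45 = 1225 - 108 ≡ 49; y = λ·(63 - 49) - 51 ≡ 83. → (49, 83)

(49, 83)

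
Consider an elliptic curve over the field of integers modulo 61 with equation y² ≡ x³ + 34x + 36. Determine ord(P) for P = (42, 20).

2P: tangent at (42, 20): λ = (3·42² + 34)/(2·20) ≡ 19/40. 40⁻¹ ≡ 29 (mod 61), so λ ≡ 19·29 ≡ 2.
  x = λ² - 42 - 42 = 4 - 84 ≡ 42; y = λ·(42 - 42) - 20 ≡ 41. → (42, 41)
3P: (42, 41) + (42, 20): same x and y₁ ≡ -y₂, so the sum is 𝒪.
3P = 𝒪, so the order is 3.

3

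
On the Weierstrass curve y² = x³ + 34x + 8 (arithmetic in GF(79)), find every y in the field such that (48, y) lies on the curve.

x³ + 34x + 8 = 112232 ≡ 52 (mod 79).
Square roots of 52 mod 79: 17 and 62 (since 17² = 289 ≡ 52).

17, 62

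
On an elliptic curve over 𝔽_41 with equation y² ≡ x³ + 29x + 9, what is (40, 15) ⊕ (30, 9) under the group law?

(40, 15) + (30, 9). λ = (9 - 15)/(30 - 40) ≡ 35/31 mod 41. 31⁻¹ ≡ 4 (mod 41), so λ ≡ 17.
  x = λ² - 40 - 30 = 289 - 70 ≡ 14; y = λ·(40 - 14) - 15 ≡ 17. → (14, 17)

(14, 17)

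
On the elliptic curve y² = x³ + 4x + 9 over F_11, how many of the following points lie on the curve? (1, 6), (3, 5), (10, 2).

(1, 6): 6² ≡ 3, rhs ≡ 3 → on.
(3, 5): 5² ≡ 3, rhs ≡ 4 → off.
(10, 2): 2² ≡ 4, rhs ≡ 4 → on.

2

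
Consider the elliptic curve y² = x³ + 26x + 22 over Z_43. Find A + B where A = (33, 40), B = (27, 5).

(23, 4)

(33, 40) + (27, 5). λ = (5 - 40)/(27 - 33) ≡ 8/37 mod 43. 37⁻¹ ≡ 7 (mod 43), so λ ≡ 13.
  x = λ² - 33 - 27 = 169 - 60 ≡ 23; y = λ·(33 - 23) - 40 ≡ 4. → (23, 4)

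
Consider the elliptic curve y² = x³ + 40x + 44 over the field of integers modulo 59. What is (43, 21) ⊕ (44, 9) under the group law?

(43, 21) + (44, 9). λ = (9 - 21)/(44 - 43) ≡ 47/1 mod 59. 1⁻¹ ≡ 1 (mod 59), so λ ≡ 47.
  x = λ² - 43 - 44 = 2209 - 87 ≡ 57; y = λ·(43 - 57) - 21 ≡ 29. → (57, 29)

(57, 29)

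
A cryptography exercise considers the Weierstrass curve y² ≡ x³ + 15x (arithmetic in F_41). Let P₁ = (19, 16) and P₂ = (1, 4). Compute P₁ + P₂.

(26, 34)

(19, 16) + (1, 4). λ = (4 - 16)/(1 - 19) ≡ 29/23 mod 41. 23⁻¹ ≡ 25 (mod 41) since 23·25 = 575 ≡ 1, so λ ≡ 28.
  x = λ² - 19 - 1 = 784 - 20 ≡ 26; y = λ·(19 - 26) - 16 ≡ 34. → (26, 34)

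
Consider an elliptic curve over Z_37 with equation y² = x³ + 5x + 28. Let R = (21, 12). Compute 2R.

tangent at (21, 12): λ = (3·21² + 5)/(2·12) ≡ 33/24. 24⁻¹ ≡ 17 (mod 37), so λ ≡ 33·17 ≡ 6.
  x = λ² - 21 - 21 = 36 - 42 ≡ 31; y = λ·(21 - 31) - 12 ≡ 2. → (31, 2)

(31, 2)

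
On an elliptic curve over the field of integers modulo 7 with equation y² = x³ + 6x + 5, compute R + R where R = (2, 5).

(4, 4)

tangent at (2, 5): λ = (3·2² + 6)/(2·5) ≡ 4/3. 3⁻¹ ≡ 5 (mod 7) since 3·5 = 15 ≡ 1, so λ ≡ 4·5 ≡ 6.
  x = λ² - 2 - 2 = 36 - 4 ≡ 4; y = λ·(2 - 4) - 5 ≡ 4. → (4, 4)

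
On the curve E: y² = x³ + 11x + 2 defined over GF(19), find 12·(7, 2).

O

Write Q = (7, 2).
Repeated addition: build up to 12Q.
2Q: tangent at (7, 2): λ = (3·7² + 11)/(2·2) ≡ 6/4. 4⁻¹ ≡ 5 (mod 19), so λ ≡ 6·5 ≡ 11.
  x = λ² - 7 - 7 = 121 - 14 ≡ 12; y = λ·(7 - 12) - 2 ≡ 0. → (12, 0)
3Q: (12, 0) + (7, 2). λ = (2 - 0)/(7 - 12) ≡ 2/14 mod 19. 14⁻¹ ≡ 15 (mod 19) since 14·15 = 210 ≡ 1, so λ ≡ 11.
  x = λ² - 12 - 7 = 121 - 19 ≡ 7; y = λ·(12 - 7) - 0 ≡ 17. → (7, 17)
4Q: (7, 17) + (7, 2): same x and y₁ ≡ -y₂, so the sum is O.
5Q: O + (7, 2) = (7, 2) (identity).
6Q: tangent at (7, 2): λ = (3·7² + 11)/(2·2) ≡ 6/4. 4⁻¹ ≡ 5 (mod 19) since 4·5 = 20 ≡ 1, so λ ≡ 6·5 ≡ 11.
  x = λ² - 7 - 7 = 121 - 14 ≡ 12; y = λ·(7 - 12) - 2 ≡ 0. → (12, 0)
7Q: (12, 0) + (7, 2). λ = (2 - 0)/(7 - 12) ≡ 2/14 mod 19. 14⁻¹ ≡ 15 (mod 19) since 14·15 = 210 ≡ 1, so λ ≡ 11.
  x = λ² - 12 - 7 = 121 - 19 ≡ 7; y = λ·(12 - 7) - 0 ≡ 17. → (7, 17)
8Q: (7, 17) + (7, 2): same x and y₁ ≡ -y₂, so the sum is O.
9Q: O + (7, 2) = (7, 2) (identity).
10Q: tangent at (7, 2): λ = (3·7² + 11)/(2·2) ≡ 6/4. 4⁻¹ ≡ 5 (mod 19) since 4·5 = 20 ≡ 1, so λ ≡ 6·5 ≡ 11.
  x = λ² - 7 - 7 = 121 - 14 ≡ 12; y = λ·(7 - 12) - 2 ≡ 0. → (12, 0)
11Q: (12, 0) + (7, 2). λ = (2 - 0)/(7 - 12) ≡ 2/14 mod 19. 14⁻¹ ≡ 15 (mod 19), so λ ≡ 11.
  x = λ² - 12 - 7 = 121 - 19 ≡ 7; y = λ·(12 - 7) - 0 ≡ 17. → (7, 17)
12Q: (7, 17) + (7, 2): same x and y₁ ≡ -y₂, so the sum is O.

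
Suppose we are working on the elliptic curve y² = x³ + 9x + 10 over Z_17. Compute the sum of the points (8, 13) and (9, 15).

(8, 13) + (9, 15). λ = (15 - 13)/(9 - 8) ≡ 2/1 mod 17. 1⁻¹ ≡ 1 (mod 17) since 1·1 = 1 ≡ 1, so λ ≡ 2.
  x = λ² - 8 - 9 = 4 - 17 ≡ 4; y = λ·(8 - 4) - 13 ≡ 12. → (4, 12)

(4, 12)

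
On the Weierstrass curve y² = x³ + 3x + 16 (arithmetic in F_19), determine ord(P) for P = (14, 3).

2P: tangent at (14, 3): λ = (3·14² + 3)/(2·3) ≡ 2/6. 6⁻¹ ≡ 16 (mod 19) since 6·16 = 96 ≡ 1, so λ ≡ 2·16 ≡ 13.
  x = λ² - 14 - 14 = 169 - 28 ≡ 8; y = λ·(14 - 8) - 3 ≡ 18. → (8, 18)
3P: (8, 18) + (14, 3). λ = (3 - 18)/(14 - 8) ≡ 4/6 mod 19. 6⁻¹ ≡ 16 (mod 19) since 6·16 = 96 ≡ 1, so λ ≡ 7.
  x = λ² - 8 - 14 = 49 - 22 ≡ 8; y = λ·(8 - 8) - 18 ≡ 1. → (8, 1)
4P: (8, 1) + (14, 3). λ = (3 - 1)/(14 - 8) ≡ 2/6 mod 19. 6⁻¹ ≡ 16 (mod 19) since 6·16 = 96 ≡ 1, so λ ≡ 13.
  x = λ² - 8 - 14 = 169 - 22 ≡ 14; y = λ·(8 - 14) - 1 ≡ 16. → (14, 16)
5P: (14, 16) + (14, 3): same x and y₁ ≡ -y₂, so the sum is the point at infinity.
5P = the point at infinity, so the order is 5.

5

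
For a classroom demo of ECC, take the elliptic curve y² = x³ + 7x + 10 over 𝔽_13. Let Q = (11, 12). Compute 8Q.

(9, 3)

Double-and-add on 8 = (1000)₂. Start with Q = (11, 12) for the leading 1-bit.
double: tangent at (11, 12): λ = (3·11² + 7)/(2·12) ≡ 6/11. 11⁻¹ ≡ 6 (mod 13) since 11·6 = 66 ≡ 1, so λ ≡ 6·6 ≡ 10.
  x = λ² - 11 - 11 = 100 - 22 ≡ 0; y = λ·(11 - 0) - 12 ≡ 7. → (0, 7)
double: tangent at (0, 7): λ = (3·0² + 7)/(2·7) ≡ 7/1. 1⁻¹ ≡ 1 (mod 13) since 1·1 = 1 ≡ 1, so λ ≡ 7·1 ≡ 7.
  x = λ² - 0 - 0 = 49 - 0 ≡ 10; y = λ·(0 - 10) - 7 ≡ 1. → (10, 1)
double: tangent at (10, 1): λ = (3·10² + 7)/(2·1) ≡ 8/2. 2⁻¹ ≡ 7 (mod 13) since 2·7 = 14 ≡ 1, so λ ≡ 8·7 ≡ 4.
  x = λ² - 10 - 10 = 16 - 20 ≡ 9; y = λ·(10 - 9) - 1 ≡ 3. → (9, 3)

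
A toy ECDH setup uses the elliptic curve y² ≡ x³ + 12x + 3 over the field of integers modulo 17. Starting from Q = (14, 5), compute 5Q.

Double-and-add on 5 = (101)₂. Start with Q = (14, 5) for the leading 1-bit.
double: tangent at (14, 5): λ = (3·14² + 12)/(2·5) ≡ 5/10. 10⁻¹ ≡ 12 (mod 17) since 10·12 = 120 ≡ 1, so λ ≡ 5·12 ≡ 9.
  x = λ² - 14 - 14 = 81 - 28 ≡ 2; y = λ·(14 - 2) - 5 ≡ 1. → (2, 1)
double: tangent at (2, 1): λ = (3·2² + 12)/(2·1) ≡ 7/2. 2⁻¹ ≡ 9 (mod 17), so λ ≡ 7·9 ≡ 12.
  x = λ² - 2 - 2 = 144 - 4 ≡ 4; y = λ·(2 - 4) - 1 ≡ 9. → (4, 9)
add Q: (4, 9) + (14, 5). λ = (5 - 9)/(14 - 4) ≡ 13/10 mod 17. 10⁻¹ ≡ 12 (mod 17), so λ ≡ 3.
  x = λ² - 4 - 14 = 9 - 18 ≡ 8; y = λ·(4 - 8) - 9 ≡ 13. → (8, 13)

(8, 13)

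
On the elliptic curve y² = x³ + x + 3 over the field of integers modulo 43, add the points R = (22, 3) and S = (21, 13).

(14, 3)

(22, 3) + (21, 13). λ = (13 - 3)/(21 - 22) ≡ 10/42 mod 43. 42⁻¹ ≡ 42 (mod 43), so λ ≡ 33.
  x = λ² - 22 - 21 = 1089 - 43 ≡ 14; y = λ·(22 - 14) - 3 ≡ 3. → (14, 3)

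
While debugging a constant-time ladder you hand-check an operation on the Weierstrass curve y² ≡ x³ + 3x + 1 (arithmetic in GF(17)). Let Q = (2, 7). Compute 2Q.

(4, 3)

tangent at (2, 7): λ = (3·2² + 3)/(2·7) ≡ 15/14. 14⁻¹ ≡ 11 (mod 17) since 14·11 = 154 ≡ 1, so λ ≡ 15·11 ≡ 12.
  x = λ² - 2 - 2 = 144 - 4 ≡ 4; y = λ·(2 - 4) - 7 ≡ 3. → (4, 3)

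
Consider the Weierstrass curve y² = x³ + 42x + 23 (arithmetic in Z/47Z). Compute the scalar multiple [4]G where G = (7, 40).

(30, 41)

Repeated addition: build up to 4G.
2G: tangent at (7, 40): λ = (3·7² + 42)/(2·40) ≡ 1/33. 33⁻¹ ≡ 10 (mod 47), so λ ≡ 1·10 ≡ 10.
  x = λ² - 7 - 7 = 100 - 14 ≡ 39; y = λ·(7 - 39) - 40 ≡ 16. → (39, 16)
3G: (39, 16) + (7, 40). λ = (40 - 16)/(7 - 39) ≡ 24/15 mod 47. 15⁻¹ ≡ 22 (mod 47), so λ ≡ 11.
  x = λ² - 39 - 7 = 121 - 46 ≡ 28; y = λ·(39 - 28) - 16 ≡ 11. → (28, 11)
4G: (28, 11) + (7, 40). λ = (40 - 11)/(7 - 28) ≡ 29/26 mod 47. 26⁻¹ ≡ 38 (mod 47) since 26·38 = 988 ≡ 1, so λ ≡ 21.
  x = λ² - 28 - 7 = 441 - 35 ≡ 30; y = λ·(28 - 30) - 11 ≡ 41. → (30, 41)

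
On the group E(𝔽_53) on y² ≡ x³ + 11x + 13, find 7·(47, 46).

Write G = (47, 46).
Repeated addition: build up to 7G.
2G: tangent at (47, 46): λ = (3·47² + 11)/(2·46) ≡ 13/39. 39⁻¹ ≡ 34 (mod 53), so λ ≡ 13·34 ≡ 18.
  x = λ² - 47 - 47 = 324 - 94 ≡ 18; y = λ·(47 - 18) - 46 ≡ 52. → (18, 52)
3G: (18, 52) + (47, 46). λ = (46 - 52)/(47 - 18) ≡ 47/29 mod 53. 29⁻¹ ≡ 11 (mod 53), so λ ≡ 40.
  x = λ² - 18 - 47 = 1600 - 65 ≡ 51; y = λ·(18 - 51) - 52 ≡ 6. → (51, 6)
4G: (51, 6) + (47, 46). λ = (46 - 6)/(47 - 51) ≡ 40/49 mod 53. 49⁻¹ ≡ 13 (mod 53) since 49·13 = 637 ≡ 1, so λ ≡ 43.
  x = λ² - 51 - 47 = 1849 - 98 ≡ 2; y = λ·(51 - 2) - 6 ≡ 34. → (2, 34)
5G: (2, 34) + (47, 46). λ = (46 - 34)/(47 - 2) ≡ 12/45 mod 53. 45⁻¹ ≡ 33 (mod 53) since 45·33 = 1485 ≡ 1, so λ ≡ 25.
  x = λ² - 2 - 47 = 625 - 49 ≡ 46; y = λ·(2 - 46) - 34 ≡ 32. → (46, 32)
6G: (46, 32) + (47, 46). λ = (46 - 32)/(47 - 46) ≡ 14/1 mod 53. 1⁻¹ ≡ 1 (mod 53) since 1·1 = 1 ≡ 1, so λ ≡ 14.
  x = λ² - 46 - 47 = 196 - 93 ≡ 50; y = λ·(46 - 50) - 32 ≡ 18. → (50, 18)
7G: (50, 18) + (47, 46). λ = (46 - 18)/(47 - 50) ≡ 28/50 mod 53. 50⁻¹ ≡ 35 (mod 53) since 50·35 = 1750 ≡ 1, so λ ≡ 26.
  x = λ² - 50 - 47 = 676 - 97 ≡ 49; y = λ·(50 - 49) - 18 ≡ 8. → (49, 8)

(49, 8)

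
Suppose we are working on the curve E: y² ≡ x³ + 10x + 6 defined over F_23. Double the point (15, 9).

(17, 12)

tangent at (15, 9): λ = (3·15² + 10)/(2·9) ≡ 18/18. 18⁻¹ ≡ 9 (mod 23), so λ ≡ 18·9 ≡ 1.
  x = λ² - 15 - 15 = 1 - 30 ≡ 17; y = λ·(15 - 17) - 9 ≡ 12. → (17, 12)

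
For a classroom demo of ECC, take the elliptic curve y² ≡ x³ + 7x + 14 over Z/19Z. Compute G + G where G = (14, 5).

(2, 6)

tangent at (14, 5): λ = (3·14² + 7)/(2·5) ≡ 6/10. 10⁻¹ ≡ 2 (mod 19) since 10·2 = 20 ≡ 1, so λ ≡ 6·2 ≡ 12.
  x = λ² - 14 - 14 = 144 - 28 ≡ 2; y = λ·(14 - 2) - 5 ≡ 6. → (2, 6)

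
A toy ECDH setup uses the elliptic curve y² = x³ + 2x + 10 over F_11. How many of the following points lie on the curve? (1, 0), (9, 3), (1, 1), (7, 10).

(1, 0): 0² ≡ 0, rhs ≡ 2 → off.
(9, 3): 3² ≡ 9, rhs ≡ 9 → on.
(1, 1): 1² ≡ 1, rhs ≡ 2 → off.
(7, 10): 10² ≡ 1, rhs ≡ 4 → off.

1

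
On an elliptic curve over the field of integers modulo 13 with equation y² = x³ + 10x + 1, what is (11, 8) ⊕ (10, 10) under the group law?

(11, 8) + (10, 10). λ = (10 - 8)/(10 - 11) ≡ 2/12 mod 13. 12⁻¹ ≡ 12 (mod 13) since 12·12 = 144 ≡ 1, so λ ≡ 11.
  x = λ² - 11 - 10 = 121 - 21 ≡ 9; y = λ·(11 - 9) - 8 ≡ 1. → (9, 1)

(9, 1)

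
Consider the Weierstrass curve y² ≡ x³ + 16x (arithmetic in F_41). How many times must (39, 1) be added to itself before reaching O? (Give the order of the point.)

2P: tangent at (39, 1): λ = (3·39² + 16)/(2·1) ≡ 28/2. 2⁻¹ ≡ 21 (mod 41) since 2·21 = 42 ≡ 1, so λ ≡ 28·21 ≡ 14.
  x = λ² - 39 - 39 = 196 - 78 ≡ 36; y = λ·(39 - 36) - 1 ≡ 0. → (36, 0)
3P: (36, 0) + (39, 1). λ = (1 - 0)/(39 - 36) ≡ 1/3 mod 41. 3⁻¹ ≡ 14 (mod 41) since 3·14 = 42 ≡ 1, so λ ≡ 14.
  x = λ² - 36 - 39 = 196 - 75 ≡ 39; y = λ·(36 - 39) - 0 ≡ 40. → (39, 40)
4P: (39, 40) + (39, 1): same x and y₁ ≡ -y₂, so the sum is O.
4P = O, so the order is 4.

4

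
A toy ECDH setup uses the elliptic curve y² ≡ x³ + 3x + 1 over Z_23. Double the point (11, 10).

(4, 10)

tangent at (11, 10): λ = (3·11² + 3)/(2·10) ≡ 21/20. 20⁻¹ ≡ 15 (mod 23), so λ ≡ 21·15 ≡ 16.
  x = λ² - 11 - 11 = 256 - 22 ≡ 4; y = λ·(11 - 4) - 10 ≡ 10. → (4, 10)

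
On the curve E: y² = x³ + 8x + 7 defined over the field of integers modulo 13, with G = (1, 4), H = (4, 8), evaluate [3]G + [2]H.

(7, 4)

First 3G:
Repeated addition: build up to 3G.
2G: tangent at (1, 4): λ = (3·1² + 8)/(2·4) ≡ 11/8. 8⁻¹ ≡ 5 (mod 13), so λ ≡ 11·5 ≡ 3.
  x = λ² - 1 - 1 = 9 - 2 ≡ 7; y = λ·(1 - 7) - 4 ≡ 4. → (7, 4)
3G: (7, 4) + (1, 4). λ = (4 - 4)/(1 - 7) ≡ 0/7 mod 13. 7⁻¹ ≡ 2 (mod 13), so λ ≡ 0.
  x = λ² - 7 - 1 = 0 - 8 ≡ 5; y = λ·(7 - 5) - 4 ≡ 9. → (5, 9)
3G = (5, 9).
Next 2H:
Repeated addition: build up to 2H.
2H: tangent at (4, 8): λ = (3·4² + 8)/(2·8) ≡ 4/3. 3⁻¹ ≡ 9 (mod 13), so λ ≡ 4·9 ≡ 10.
  x = λ² - 4 - 4 = 100 - 8 ≡ 1; y = λ·(4 - 1) - 8 ≡ 9. → (1, 9)
2H = (1, 9).
Finally 3G + 2H:
(5, 9) + (1, 9). λ = (9 - 9)/(1 - 5) ≡ 0/9 mod 13. 9⁻¹ ≡ 3 (mod 13), so λ ≡ 0.
  x = λ² - 5 - 1 = 0 - 6 ≡ 7; y = λ·(5 - 7) - 9 ≡ 4. → (7, 4)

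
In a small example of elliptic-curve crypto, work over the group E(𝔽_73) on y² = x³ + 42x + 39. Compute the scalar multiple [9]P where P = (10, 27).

Repeated addition: build up to 9P.
2P: tangent at (10, 27): λ = (3·10² + 42)/(2·27) ≡ 50/54. 54⁻¹ ≡ 23 (mod 73), so λ ≡ 50·23 ≡ 55.
  x = λ² - 10 - 10 = 3025 - 20 ≡ 12; y = λ·(10 - 12) - 27 ≡ 9. → (12, 9)
3P: (12, 9) + (10, 27). λ = (27 - 9)/(10 - 12) ≡ 18/71 mod 73. 71⁻¹ ≡ 36 (mod 73), so λ ≡ 64.
  x = λ² - 12 - 10 = 4096 - 22 ≡ 59; y = λ·(12 - 59) - 9 ≡ 49. → (59, 49)
4P: (59, 49) + (10, 27). λ = (27 - 49)/(10 - 59) ≡ 51/24 mod 73. 24⁻¹ ≡ 70 (mod 73) since 24·70 = 1680 ≡ 1, so λ ≡ 66.
  x = λ² - 59 - 10 = 4356 - 69 ≡ 53; y = λ·(59 - 53) - 49 ≡ 55. → (53, 55)
5P: (53, 55) + (10, 27). λ = (27 - 55)/(10 - 53) ≡ 45/30 mod 73. 30⁻¹ ≡ 56 (mod 73) since 30·56 = 1680 ≡ 1, so λ ≡ 38.
  x = λ² - 53 - 10 = 1444 - 63 ≡ 67; y = λ·(53 - 67) - 55 ≡ 70. → (67, 70)
6P: (67, 70) + (10, 27). λ = (27 - 70)/(10 - 67) ≡ 30/16 mod 73. 16⁻¹ ≡ 32 (mod 73), so λ ≡ 11.
  x = λ² - 67 - 10 = 121 - 77 ≡ 44; y = λ·(67 - 44) - 70 ≡ 37. → (44, 37)
7P: (44, 37) + (10, 27). λ = (27 - 37)/(10 - 44) ≡ 63/39 mod 73. 39⁻¹ ≡ 15 (mod 73) since 39·15 = 585 ≡ 1, so λ ≡ 69.
  x = λ² - 44 - 10 = 4761 - 54 ≡ 35; y = λ·(44 - 35) - 37 ≡ 0. → (35, 0)
8P: (35, 0) + (10, 27). λ = (27 - 0)/(10 - 35) ≡ 27/48 mod 73. 48⁻¹ ≡ 35 (mod 73), so λ ≡ 69.
  x = λ² - 35 - 10 = 4761 - 45 ≡ 44; y = λ·(35 - 44) - 0 ≡ 36. → (44, 36)
9P: (44, 36) + (10, 27). λ = (27 - 36)/(10 - 44) ≡ 64/39 mod 73. 39⁻¹ ≡ 15 (mod 73), so λ ≡ 11.
  x = λ² - 44 - 10 = 121 - 54 ≡ 67; y = λ·(44 - 67) - 36 ≡ 3. → (67, 3)

(67, 3)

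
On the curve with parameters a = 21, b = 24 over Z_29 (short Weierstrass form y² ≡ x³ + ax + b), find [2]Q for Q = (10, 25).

tangent at (10, 25): λ = (3·10² + 21)/(2·25) ≡ 2/21. 21⁻¹ ≡ 18 (mod 29), so λ ≡ 2·18 ≡ 7.
  x = λ² - 10 - 10 = 49 - 20 ≡ 0; y = λ·(10 - 0) - 25 ≡ 16. → (0, 16)

(0, 16)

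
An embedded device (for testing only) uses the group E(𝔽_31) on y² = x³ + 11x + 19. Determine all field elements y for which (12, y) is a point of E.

x³ + 11x + 19 = 1879 ≡ 19 (mod 31).
Square roots of 19 mod 31: 9 and 22 (since 9² = 81 ≡ 19).

9, 22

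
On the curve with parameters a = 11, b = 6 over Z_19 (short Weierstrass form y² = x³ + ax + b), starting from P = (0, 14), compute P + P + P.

Repeated addition: build up to 3P.
2P: tangent at (0, 14): λ = (3·0² + 11)/(2·14) ≡ 11/9. 9⁻¹ ≡ 17 (mod 19), so λ ≡ 11·17 ≡ 16.
  x = λ² - 0 - 0 = 256 - 0 ≡ 9; y = λ·(0 - 9) - 14 ≡ 13. → (9, 13)
3P: (9, 13) + (0, 14). λ = (14 - 13)/(0 - 9) ≡ 1/10 mod 19. 10⁻¹ ≡ 2 (mod 19), so λ ≡ 2.
  x = λ² - 9 - 0 = 4 - 9 ≡ 14; y = λ·(9 - 14) - 13 ≡ 15. → (14, 15)

(14, 15)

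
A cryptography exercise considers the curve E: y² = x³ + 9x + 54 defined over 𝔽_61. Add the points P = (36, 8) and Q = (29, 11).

(36, 8) + (29, 11). λ = (11 - 8)/(29 - 36) ≡ 3/54 mod 61. 54⁻¹ ≡ 26 (mod 61) since 54·26 = 1404 ≡ 1, so λ ≡ 17.
  x = λ² - 36 - 29 = 289 - 65 ≡ 41; y = λ·(36 - 41) - 8 ≡ 29. → (41, 29)

(41, 29)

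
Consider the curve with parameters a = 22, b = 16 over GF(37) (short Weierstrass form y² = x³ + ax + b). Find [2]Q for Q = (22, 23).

(14, 21)

tangent at (22, 23): λ = (3·22² + 22)/(2·23) ≡ 31/9. 9⁻¹ ≡ 33 (mod 37) since 9·33 = 297 ≡ 1, so λ ≡ 31·33 ≡ 24.
  x = λ² - 22 - 22 = 576 - 44 ≡ 14; y = λ·(22 - 14) - 23 ≡ 21. → (14, 21)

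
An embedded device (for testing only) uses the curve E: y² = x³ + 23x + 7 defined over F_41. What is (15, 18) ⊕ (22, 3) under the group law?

(27, 37)

(15, 18) + (22, 3). λ = (3 - 18)/(22 - 15) ≡ 26/7 mod 41. 7⁻¹ ≡ 6 (mod 41), so λ ≡ 33.
  x = λ² - 15 - 22 = 1089 - 37 ≡ 27; y = λ·(15 - 27) - 18 ≡ 37. → (27, 37)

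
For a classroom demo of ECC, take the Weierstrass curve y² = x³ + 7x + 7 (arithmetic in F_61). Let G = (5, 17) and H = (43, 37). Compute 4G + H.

(58, 9)

First 4G:
Double-and-add on 4 = (100)₂. Start with G = (5, 17) for the leading 1-bit.
double: tangent at (5, 17): λ = (3·5² + 7)/(2·17) ≡ 21/34. 34⁻¹ ≡ 9 (mod 61) since 34·9 = 306 ≡ 1, so λ ≡ 21·9 ≡ 6.
  x = λ² - 5 - 5 = 36 - 10 ≡ 26; y = λ·(5 - 26) - 17 ≡ 40. → (26, 40)
double: tangent at (26, 40): λ = (3·26² + 7)/(2·40) ≡ 22/19. 19⁻¹ ≡ 45 (mod 61) since 19·45 = 855 ≡ 1, so λ ≡ 22·45 ≡ 14.
  x = λ² - 26 - 26 = 196 - 52 ≡ 22; y = λ·(26 - 22) - 40 ≡ 16. → (22, 16)
4G = (22, 16).
Finally 4G + H:
(22, 16) + (43, 37). λ = (37 - 16)/(43 - 22) ≡ 21/21 mod 61. 21⁻¹ ≡ 32 (mod 61) since 21·32 = 672 ≡ 1, so λ ≡ 1.
  x = λ² - 22 - 43 = 1 - 65 ≡ 58; y = λ·(22 - 58) - 16 ≡ 9. → (58, 9)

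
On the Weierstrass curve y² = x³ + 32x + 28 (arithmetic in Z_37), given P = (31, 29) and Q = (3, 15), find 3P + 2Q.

(31, 8)

First 3P:
Repeated addition: build up to 3P.
2P: tangent at (31, 29): λ = (3·31² + 32)/(2·29) ≡ 29/21. 21⁻¹ ≡ 30 (mod 37), so λ ≡ 29·30 ≡ 19.
  x = λ² - 31 - 31 = 361 - 62 ≡ 3; y = λ·(31 - 3) - 29 ≡ 22. → (3, 22)
3P: (3, 22) + (31, 29). λ = (29 - 22)/(31 - 3) ≡ 7/28 mod 37. 28⁻¹ ≡ 4 (mod 37), so λ ≡ 28.
  x = λ² - 3 - 31 = 784 - 34 ≡ 10; y = λ·(3 - 10) - 22 ≡ 4. → (10, 4)
3P = (10, 4).
Next 2Q:
Repeated addition: build up to 2Q.
2Q: tangent at (3, 15): λ = (3·3² + 32)/(2·15) ≡ 22/30. 30⁻¹ ≡ 21 (mod 37) since 30·21 = 630 ≡ 1, so λ ≡ 22·21 ≡ 18.
  x = λ² - 3 - 3 = 324 - 6 ≡ 22; y = λ·(3 - 22) - 15 ≡ 13. → (22, 13)
2Q = (22, 13).
Finally 3P + 2Q:
(10, 4) + (22, 13). λ = (13 - 4)/(22 - 10) ≡ 9/12 mod 37. 12⁻¹ ≡ 34 (mod 37) since 12·34 = 408 ≡ 1, so λ ≡ 10.
  x = λ² - 10 - 22 = 100 - 32 ≡ 31; y = λ·(10 - 31) - 4 ≡ 8. → (31, 8)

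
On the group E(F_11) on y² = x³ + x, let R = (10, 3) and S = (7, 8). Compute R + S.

(10, 3) + (7, 8). λ = (8 - 3)/(7 - 10) ≡ 5/8 mod 11. 8⁻¹ ≡ 7 (mod 11), so λ ≡ 2.
  x = λ² - 10 - 7 = 4 - 17 ≡ 9; y = λ·(10 - 9) - 3 ≡ 10. → (9, 10)

(9, 10)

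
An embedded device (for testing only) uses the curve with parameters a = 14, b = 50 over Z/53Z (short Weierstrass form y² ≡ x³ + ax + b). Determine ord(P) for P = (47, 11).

7

2P: tangent at (47, 11): λ = (3·47² + 14)/(2·11) ≡ 16/22. 22⁻¹ ≡ 41 (mod 53), so λ ≡ 16·41 ≡ 20.
  x = λ² - 47 - 47 = 400 - 94 ≡ 41; y = λ·(47 - 41) - 11 ≡ 3. → (41, 3)
3P: (41, 3) + (47, 11). λ = (11 - 3)/(47 - 41) ≡ 8/6 mod 53. 6⁻¹ ≡ 9 (mod 53) since 6·9 = 54 ≡ 1, so λ ≡ 19.
  x = λ² - 41 - 47 = 361 - 88 ≡ 8; y = λ·(41 - 8) - 3 ≡ 41. → (8, 41)
4P: (8, 41) + (47, 11). λ = (11 - 41)/(47 - 8) ≡ 23/39 mod 53. 39⁻¹ ≡ 34 (mod 53), so λ ≡ 40.
  x = λ² - 8 - 47 = 1600 - 55 ≡ 8; y = λ·(8 - 8) - 41 ≡ 12. → (8, 12)
5P: (8, 12) + (47, 11). λ = (11 - 12)/(47 - 8) ≡ 52/39 mod 53. 39⁻¹ ≡ 34 (mod 53), so λ ≡ 19.
  x = λ² - 8 - 47 = 361 - 55 ≡ 41; y = λ·(8 - 41) - 12 ≡ 50. → (41, 50)
6P: (41, 50) + (47, 11). λ = (11 - 50)/(47 - 41) ≡ 14/6 mod 53. 6⁻¹ ≡ 9 (mod 53), so λ ≡ 20.
  x = λ² - 41 - 47 = 400 - 88 ≡ 47; y = λ·(41 - 47) - 50 ≡ 42. → (47, 42)
7P: (47, 42) + (47, 11): same x and y₁ ≡ -y₂, so the sum is the point at infinity.
7P = the point at infinity, so the order is 7.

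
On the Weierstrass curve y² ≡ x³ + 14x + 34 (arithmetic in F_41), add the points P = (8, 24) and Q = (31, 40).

(20, 14)

(8, 24) + (31, 40). λ = (40 - 24)/(31 - 8) ≡ 16/23 mod 41. 23⁻¹ ≡ 25 (mod 41) since 23·25 = 575 ≡ 1, so λ ≡ 31.
  x = λ² - 8 - 31 = 961 - 39 ≡ 20; y = λ·(8 - 20) - 24 ≡ 14. → (20, 14)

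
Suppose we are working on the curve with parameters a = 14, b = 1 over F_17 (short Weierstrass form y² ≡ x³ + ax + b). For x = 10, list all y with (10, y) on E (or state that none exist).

6, 11

x³ + 14x + 1 = 1141 ≡ 2 (mod 17).
Square roots of 2 mod 17: 6 and 11 (since 6² = 36 ≡ 2).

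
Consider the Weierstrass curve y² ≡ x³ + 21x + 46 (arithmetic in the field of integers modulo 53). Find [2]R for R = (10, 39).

tangent at (10, 39): λ = (3·10² + 21)/(2·39) ≡ 3/25. 25⁻¹ ≡ 17 (mod 53) since 25·17 = 425 ≡ 1, so λ ≡ 3·17 ≡ 51.
  x = λ² - 10 - 10 = 2601 - 20 ≡ 37; y = λ·(10 - 37) - 39 ≡ 15. → (37, 15)

(37, 15)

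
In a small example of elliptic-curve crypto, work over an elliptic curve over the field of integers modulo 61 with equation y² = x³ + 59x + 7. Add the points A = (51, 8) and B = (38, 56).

(51, 8) + (38, 56). λ = (56 - 8)/(38 - 51) ≡ 48/48 mod 61. 48⁻¹ ≡ 14 (mod 61), so λ ≡ 1.
  x = λ² - 51 - 38 = 1 - 89 ≡ 34; y = λ·(51 - 34) - 8 ≡ 9. → (34, 9)

(34, 9)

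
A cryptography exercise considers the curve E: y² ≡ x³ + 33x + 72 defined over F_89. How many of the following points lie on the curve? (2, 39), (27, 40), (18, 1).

2

(2, 39): 39² ≡ 8, rhs ≡ 57 → off.
(27, 40): 40² ≡ 87, rhs ≡ 87 → on.
(18, 1): 1² ≡ 1, rhs ≡ 1 → on.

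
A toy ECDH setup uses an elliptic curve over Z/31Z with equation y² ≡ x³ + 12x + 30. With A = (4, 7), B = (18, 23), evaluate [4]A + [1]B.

(6, 15)

First 4A:
Repeated addition: build up to 4A.
2A: tangent at (4, 7): λ = (3·4² + 12)/(2·7) ≡ 29/14. 14⁻¹ ≡ 20 (mod 31) since 14·20 = 280 ≡ 1, so λ ≡ 29·20 ≡ 22.
  x = λ² - 4 - 4 = 484 - 8 ≡ 11; y = λ·(4 - 11) - 7 ≡ 25. → (11, 25)
3A: (11, 25) + (4, 7). λ = (7 - 25)/(4 - 11) ≡ 13/24 mod 31. 24⁻¹ ≡ 22 (mod 31), so λ ≡ 7.
  x = λ² - 11 - 4 = 49 - 15 ≡ 3; y = λ·(11 - 3) - 25 ≡ 0. → (3, 0)
4A: (3, 0) + (4, 7). λ = (7 - 0)/(4 - 3) ≡ 7/1 mod 31. 1⁻¹ ≡ 1 (mod 31), so λ ≡ 7.
  x = λ² - 3 - 4 = 49 - 7 ≡ 11; y = λ·(3 - 11) - 0 ≡ 6. → (11, 6)
4A = (11, 6).
Finally 4A + B:
(11, 6) + (18, 23). λ = (23 - 6)/(18 - 11) ≡ 17/7 mod 31. 7⁻¹ ≡ 9 (mod 31), so λ ≡ 29.
  x = λ² - 11 - 18 = 841 - 29 ≡ 6; y = λ·(11 - 6) - 6 ≡ 15. → (6, 15)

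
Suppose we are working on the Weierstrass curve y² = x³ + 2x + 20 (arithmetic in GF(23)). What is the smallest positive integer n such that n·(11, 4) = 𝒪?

2P: tangent at (11, 4): λ = (3·11² + 2)/(2·4) ≡ 20/8. 8⁻¹ ≡ 3 (mod 23), so λ ≡ 20·3 ≡ 14.
  x = λ² - 11 - 11 = 196 - 22 ≡ 13; y = λ·(11 - 13) - 4 ≡ 14. → (13, 14)
3P: (13, 14) + (11, 4). λ = (4 - 14)/(11 - 13) ≡ 13/21 mod 23. 21⁻¹ ≡ 11 (mod 23) since 21·11 = 231 ≡ 1, so λ ≡ 5.
  x = λ² - 13 - 11 = 25 - 24 ≡ 1; y = λ·(13 - 1) - 14 ≡ 0. → (1, 0)
4P: (1, 0) + (11, 4). λ = (4 - 0)/(11 - 1) ≡ 4/10 mod 23. 10⁻¹ ≡ 7 (mod 23), so λ ≡ 5.
  x = λ² - 1 - 11 = 25 - 12 ≡ 13; y = λ·(1 - 13) - 0 ≡ 9. → (13, 9)
5P: (13, 9) + (11, 4). λ = (4 - 9)/(11 - 13) ≡ 18/21 mod 23. 21⁻¹ ≡ 11 (mod 23), so λ ≡ 14.
  x = λ² - 13 - 11 = 196 - 24 ≡ 11; y = λ·(13 - 11) - 9 ≡ 19. → (11, 19)
6P: (11, 19) + (11, 4): same x and y₁ ≡ -y₂, so the sum is 𝒪.
6P = 𝒪, so the order is 6.

6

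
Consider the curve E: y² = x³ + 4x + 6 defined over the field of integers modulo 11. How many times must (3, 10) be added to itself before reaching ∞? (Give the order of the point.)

8

2P: tangent at (3, 10): λ = (3·3² + 4)/(2·10) ≡ 9/9. 9⁻¹ ≡ 5 (mod 11) since 9·5 = 45 ≡ 1, so λ ≡ 9·5 ≡ 1.
  x = λ² - 3 - 3 = 1 - 6 ≡ 6; y = λ·(3 - 6) - 10 ≡ 9. → (6, 9)
3P: (6, 9) + (3, 10). λ = (10 - 9)/(3 - 6) ≡ 1/8 mod 11. 8⁻¹ ≡ 7 (mod 11), so λ ≡ 7.
  x = λ² - 6 - 3 = 49 - 9 ≡ 7; y = λ·(6 - 7) - 9 ≡ 6. → (7, 6)
4P: (7, 6) + (3, 10). λ = (10 - 6)/(3 - 7) ≡ 4/7 mod 11. 7⁻¹ ≡ 8 (mod 11), so λ ≡ 10.
  x = λ² - 7 - 3 = 100 - 10 ≡ 2; y = λ·(7 - 2) - 6 ≡ 0. → (2, 0)
5P: (2, 0) + (3, 10). λ = (10 - 0)/(3 - 2) ≡ 10/1 mod 11. 1⁻¹ ≡ 1 (mod 11) since 1·1 = 1 ≡ 1, so λ ≡ 10.
  x = λ² - 2 - 3 = 100 - 5 ≡ 7; y = λ·(2 - 7) - 0 ≡ 5. → (7, 5)
6P: (7, 5) + (3, 10). λ = (10 - 5)/(3 - 7) ≡ 5/7 mod 11. 7⁻¹ ≡ 8 (mod 11), so λ ≡ 7.
  x = λ² - 7 - 3 = 49 - 10 ≡ 6; y = λ·(7 - 6) - 5 ≡ 2. → (6, 2)
7P: (6, 2) + (3, 10). λ = (10 - 2)/(3 - 6) ≡ 8/8 mod 11. 8⁻¹ ≡ 7 (mod 11), so λ ≡ 1.
  x = λ² - 6 - 3 = 1 - 9 ≡ 3; y = λ·(6 - 3) - 2 ≡ 1. → (3, 1)
8P: (3, 1) + (3, 10): same x and y₁ ≡ -y₂, so the sum is ∞.
8P = ∞, so the order is 8.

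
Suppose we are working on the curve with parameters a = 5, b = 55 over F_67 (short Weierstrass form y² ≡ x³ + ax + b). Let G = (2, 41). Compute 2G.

(22, 48)

tangent at (2, 41): λ = (3·2² + 5)/(2·41) ≡ 17/15. 15⁻¹ ≡ 9 (mod 67), so λ ≡ 17·9 ≡ 19.
  x = λ² - 2 - 2 = 361 - 4 ≡ 22; y = λ·(2 - 22) - 41 ≡ 48. → (22, 48)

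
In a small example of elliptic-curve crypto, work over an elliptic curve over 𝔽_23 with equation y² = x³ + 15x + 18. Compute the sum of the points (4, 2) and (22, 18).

(10, 8)

(4, 2) + (22, 18). λ = (18 - 2)/(22 - 4) ≡ 16/18 mod 23. 18⁻¹ ≡ 9 (mod 23) since 18·9 = 162 ≡ 1, so λ ≡ 6.
  x = λ² - 4 - 22 = 36 - 26 ≡ 10; y = λ·(4 - 10) - 2 ≡ 8. → (10, 8)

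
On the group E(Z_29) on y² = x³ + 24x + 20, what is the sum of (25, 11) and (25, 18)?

O

The two points share x = 25 and their y-coordinates satisfy 11 + 18 ≡ 0 (mod 29), so they are inverses. Their sum is O.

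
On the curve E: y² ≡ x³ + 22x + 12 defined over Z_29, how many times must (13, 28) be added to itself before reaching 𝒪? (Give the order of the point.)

2P: tangent at (13, 28): λ = (3·13² + 22)/(2·28) ≡ 7/27. 27⁻¹ ≡ 14 (mod 29), so λ ≡ 7·14 ≡ 11.
  x = λ² - 13 - 13 = 121 - 26 ≡ 8; y = λ·(13 - 8) - 28 ≡ 27. → (8, 27)
3P: (8, 27) + (13, 28). λ = (28 - 27)/(13 - 8) ≡ 1/5 mod 29. 5⁻¹ ≡ 6 (mod 29), so λ ≡ 6.
  x = λ² - 8 - 13 = 36 - 21 ≡ 15; y = λ·(8 - 15) - 27 ≡ 18. → (15, 18)
4P: (15, 18) + (13, 28). λ = (28 - 18)/(13 - 15) ≡ 10/27 mod 29. 27⁻¹ ≡ 14 (mod 29) since 27·14 = 378 ≡ 1, so λ ≡ 24.
  x = λ² - 15 - 13 = 576 - 28 ≡ 26; y = λ·(15 - 26) - 18 ≡ 8. → (26, 8)
5P: (26, 8) + (13, 28). λ = (28 - 8)/(13 - 26) ≡ 20/16 mod 29. 16⁻¹ ≡ 20 (mod 29) since 16·20 = 320 ≡ 1, so λ ≡ 23.
  x = λ² - 26 - 13 = 529 - 39 ≡ 26; y = λ·(26 - 26) - 8 ≡ 21. → (26, 21)
6P: (26, 21) + (13, 28). λ = (28 - 21)/(13 - 26) ≡ 7/16 mod 29. 16⁻¹ ≡ 20 (mod 29), so λ ≡ 24.
  x = λ² - 26 - 13 = 576 - 39 ≡ 15; y = λ·(26 - 15) - 21 ≡ 11. → (15, 11)
7P: (15, 11) + (13, 28). λ = (28 - 11)/(13 - 15) ≡ 17/27 mod 29. 27⁻¹ ≡ 14 (mod 29), so λ ≡ 6.
  x = λ² - 15 - 13 = 36 - 28 ≡ 8; y = λ·(15 - 8) - 11 ≡ 2. → (8, 2)
8P: (8, 2) + (13, 28). λ = (28 - 2)/(13 - 8) ≡ 26/5 mod 29. 5⁻¹ ≡ 6 (mod 29), so λ ≡ 11.
  x = λ² - 8 - 13 = 121 - 21 ≡ 13; y = λ·(8 - 13) - 2 ≡ 1. → (13, 1)
9P: (13, 1) + (13, 28): same x and y₁ ≡ -y₂, so the sum is 𝒪.
9P = 𝒪, so the order is 9.

9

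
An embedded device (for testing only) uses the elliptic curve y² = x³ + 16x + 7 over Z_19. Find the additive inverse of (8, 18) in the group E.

(8, 1)

-(8, 18) = (8, -18 mod 19) = (8, 1).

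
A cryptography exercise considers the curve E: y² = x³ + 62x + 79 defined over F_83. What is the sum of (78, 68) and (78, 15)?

O

The two points share x = 78 and their y-coordinates satisfy 68 + 15 ≡ 0 (mod 83), so they are inverses. Their sum is 𝒪.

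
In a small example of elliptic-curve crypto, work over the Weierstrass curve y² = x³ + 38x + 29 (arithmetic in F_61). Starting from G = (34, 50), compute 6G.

Double-and-add on 6 = (110)₂. Start with G = (34, 50) for the leading 1-bit.
double: tangent at (34, 50): λ = (3·34² + 38)/(2·50) ≡ 29/39. 39⁻¹ ≡ 36 (mod 61) since 39·36 = 1404 ≡ 1, so λ ≡ 29·36 ≡ 7.
  x = λ² - 34 - 34 = 49 - 68 ≡ 42; y = λ·(34 - 42) - 50 ≡ 16. → (42, 16)
add G: (42, 16) + (34, 50). λ = (50 - 16)/(34 - 42) ≡ 34/53 mod 61. 53⁻¹ ≡ 38 (mod 61), so λ ≡ 11.
  x = λ² - 42 - 34 = 121 - 76 ≡ 45; y = λ·(42 - 45) - 16 ≡ 12. → (45, 12)
double: tangent at (45, 12): λ = (3·45² + 38)/(2·12) ≡ 13/24. 24⁻¹ ≡ 28 (mod 61) since 24·28 = 672 ≡ 1, so λ ≡ 13·28 ≡ 59.
  x = λ² - 45 - 45 = 3481 - 90 ≡ 36; y = λ·(45 - 36) - 12 ≡ 31. → (36, 31)

(36, 31)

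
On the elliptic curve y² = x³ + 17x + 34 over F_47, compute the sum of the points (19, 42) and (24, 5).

(8, 27)

(19, 42) + (24, 5). λ = (5 - 42)/(24 - 19) ≡ 10/5 mod 47. 5⁻¹ ≡ 19 (mod 47), so λ ≡ 2.
  x = λ² - 19 - 24 = 4 - 43 ≡ 8; y = λ·(19 - 8) - 42 ≡ 27. → (8, 27)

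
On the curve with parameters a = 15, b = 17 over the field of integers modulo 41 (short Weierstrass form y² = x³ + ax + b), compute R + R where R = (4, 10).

tangent at (4, 10): λ = (3·4² + 15)/(2·10) ≡ 22/20. 20⁻¹ ≡ 39 (mod 41), so λ ≡ 22·39 ≡ 38.
  x = λ² - 4 - 4 = 1444 - 8 ≡ 1; y = λ·(4 - 1) - 10 ≡ 22. → (1, 22)

(1, 22)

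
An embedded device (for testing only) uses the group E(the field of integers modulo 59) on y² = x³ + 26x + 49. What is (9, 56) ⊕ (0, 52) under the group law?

(40, 22)

(9, 56) + (0, 52). λ = (52 - 56)/(0 - 9) ≡ 55/50 mod 59. 50⁻¹ ≡ 13 (mod 59), so λ ≡ 7.
  x = λ² - 9 - 0 = 49 - 9 ≡ 40; y = λ·(9 - 40) - 56 ≡ 22. → (40, 22)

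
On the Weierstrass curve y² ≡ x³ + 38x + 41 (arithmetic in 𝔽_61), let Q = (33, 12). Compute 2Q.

(4, 14)

tangent at (33, 12): λ = (3·33² + 38)/(2·12) ≡ 11/24. 24⁻¹ ≡ 28 (mod 61), so λ ≡ 11·28 ≡ 3.
  x = λ² - 33 - 33 = 9 - 66 ≡ 4; y = λ·(33 - 4) - 12 ≡ 14. → (4, 14)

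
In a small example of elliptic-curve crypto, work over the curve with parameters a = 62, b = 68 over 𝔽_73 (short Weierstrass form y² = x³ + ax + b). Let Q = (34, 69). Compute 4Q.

(26, 35)

Double-and-add on 4 = (100)₂. Start with Q = (34, 69) for the leading 1-bit.
double: tangent at (34, 69): λ = (3·34² + 62)/(2·69) ≡ 26/65. 65⁻¹ ≡ 9 (mod 73) since 65·9 = 585 ≡ 1, so λ ≡ 26·9 ≡ 15.
  x = λ² - 34 - 34 = 225 - 68 ≡ 11; y = λ·(34 - 11) - 69 ≡ 57. → (11, 57)
double: tangent at (11, 57): λ = (3·11² + 62)/(2·57) ≡ 60/41. 41⁻¹ ≡ 57 (mod 73), so λ ≡ 60·57 ≡ 62.
  x = λ² - 11 - 11 = 3844 - 22 ≡ 26; y = λ·(11 - 26) - 57 ≡ 35. → (26, 35)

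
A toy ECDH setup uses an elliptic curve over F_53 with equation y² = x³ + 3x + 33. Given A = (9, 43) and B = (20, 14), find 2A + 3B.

First 2A:
Repeated addition: build up to 2A.
2A: tangent at (9, 43): λ = (3·9² + 3)/(2·43) ≡ 34/33. 33⁻¹ ≡ 45 (mod 53) since 33·45 = 1485 ≡ 1, so λ ≡ 34·45 ≡ 46.
  x = λ² - 9 - 9 = 2116 - 18 ≡ 31; y = λ·(9 - 31) - 43 ≡ 5. → (31, 5)
2A = (31, 5).
Next 3B:
Repeated addition: build up to 3B.
2B: tangent at (20, 14): λ = (3·20² + 3)/(2·14) ≡ 37/28. 28⁻¹ ≡ 36 (mod 53), so λ ≡ 37·36 ≡ 7.
  x = λ² - 20 - 20 = 49 - 40 ≡ 9; y = λ·(20 - 9) - 14 ≡ 10. → (9, 10)
3B: (9, 10) + (20, 14). λ = (14 - 10)/(20 - 9) ≡ 4/11 mod 53. 11⁻¹ ≡ 29 (mod 53), so λ ≡ 10.
  x = λ² - 9 - 20 = 100 - 29 ≡ 18; y = λ·(9 - 18) - 10 ≡ 6. → (18, 6)
3B = (18, 6).
Finally 2A + 3B:
(31, 5) + (18, 6). λ = (6 - 5)/(18 - 31) ≡ 1/40 mod 53. 40⁻¹ ≡ 4 (mod 53) since 40·4 = 160 ≡ 1, so λ ≡ 4.
  x = λ² - 31 - 18 = 16 - 49 ≡ 20; y = λ·(31 - 20) - 5 ≡ 39. → (20, 39)

(20, 39)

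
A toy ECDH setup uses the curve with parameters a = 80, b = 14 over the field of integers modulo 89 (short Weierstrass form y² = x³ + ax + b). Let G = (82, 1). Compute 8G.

(28, 49)

Double-and-add on 8 = (1000)₂. Start with G = (82, 1) for the leading 1-bit.
double: tangent at (82, 1): λ = (3·82² + 80)/(2·1) ≡ 49/2. 2⁻¹ ≡ 45 (mod 89), so λ ≡ 49·45 ≡ 69.
  x = λ² - 82 - 82 = 4761 - 164 ≡ 58; y = λ·(82 - 58) - 1 ≡ 53. → (58, 53)
double: tangent at (58, 53): λ = (3·58² + 80)/(2·53) ≡ 26/17. 17⁻¹ ≡ 21 (mod 89) since 17·21 = 357 ≡ 1, so λ ≡ 26·21 ≡ 12.
  x = λ² - 58 - 58 = 144 - 116 ≡ 28; y = λ·(58 - 28) - 53 ≡ 40. → (28, 40)
double: tangent at (28, 40): λ = (3·28² + 80)/(2·40) ≡ 29/80. 80⁻¹ ≡ 79 (mod 89), so λ ≡ 29·79 ≡ 66.
  x = λ² - 28 - 28 = 4356 - 56 ≡ 28; y = λ·(28 - 28) - 40 ≡ 49. → (28, 49)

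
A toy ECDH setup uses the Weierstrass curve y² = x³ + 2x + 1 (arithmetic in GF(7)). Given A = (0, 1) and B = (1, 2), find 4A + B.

First 4A:
Repeated addition: build up to 4A.
2A: tangent at (0, 1): λ = (3·0² + 2)/(2·1) ≡ 2/2. 2⁻¹ ≡ 4 (mod 7), so λ ≡ 2·4 ≡ 1.
  x = λ² - 0 - 0 = 1 - 0 ≡ 1; y = λ·(0 - 1) - 1 ≡ 5. → (1, 5)
3A: (1, 5) + (0, 1). λ = (1 - 5)/(0 - 1) ≡ 3/6 mod 7. 6⁻¹ ≡ 6 (mod 7), so λ ≡ 4.
  x = λ² - 1 - 0 = 16 - 1 ≡ 1; y = λ·(1 - 1) - 5 ≡ 2. → (1, 2)
4A: (1, 2) + (0, 1). λ = (1 - 2)/(0 - 1) ≡ 6/6 mod 7. 6⁻¹ ≡ 6 (mod 7), so λ ≡ 1.
  x = λ² - 1 - 0 = 1 - 1 ≡ 0; y = λ·(1 - 0) - 2 ≡ 6. → (0, 6)
4A = (0, 6).
Finally 4A + B:
(0, 6) + (1, 2). λ = (2 - 6)/(1 - 0) ≡ 3/1 mod 7. 1⁻¹ ≡ 1 (mod 7), so λ ≡ 3.
  x = λ² - 0 - 1 = 9 - 1 ≡ 1; y = λ·(0 - 1) - 6 ≡ 5. → (1, 5)

(1, 5)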